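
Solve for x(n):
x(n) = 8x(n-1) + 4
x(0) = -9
First-order linear non-homogeneous.
Homogeneous solution: x_h(n) = A·(8)^n.
Try constant particular solution x_p = K: K = 8K + 4 ⇒ K = - \frac{4}{7}.
General: x(n) = A·(8)^n - \frac{4}{7}.
Apply x(0) = -9: A - \frac{4}{7} = -9 ⇒ A = - \frac{59}{7}.
So x(n) = - \frac{59 \cdot 8^{n}}{7} - \frac{4}{7}.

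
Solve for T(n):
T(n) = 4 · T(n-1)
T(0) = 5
Pure geometric recurrence with ratio 4.
By induction T(n) = T(0) · (4)^n = 5 \cdot 4^{n}.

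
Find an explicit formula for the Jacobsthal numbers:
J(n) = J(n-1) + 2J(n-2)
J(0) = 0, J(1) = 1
This is the Jacobsthal sequence.
Characteristic equation: x² - x - 2 = 0; roots r₁ = 2, r₂ = -1.
General: J(n) = A·r₁^n + B·r₂^n. Solving with J(0)=0, J(1)=1 gives A = \frac{1}{3}, B = - \frac{1}{3}.
So J(n) = - \frac{\left(-1\right)^{n}}{3} + \frac{2^{n}}{3}.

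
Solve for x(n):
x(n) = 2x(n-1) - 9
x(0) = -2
First-order linear non-homogeneous.
Homogeneous solution: x_h(n) = A·(2)^n.
Try constant particular solution x_p = K: K = 2K - 9 ⇒ K = 9.
General: x(n) = A·(2)^n + 9.
Apply x(0) = -2: A + 9 = -2 ⇒ A = -11.
So x(n) = 9 - 11 \cdot 2^{n}.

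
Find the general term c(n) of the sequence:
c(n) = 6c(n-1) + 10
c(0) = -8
First-order linear non-homogeneous.
Homogeneous solution: c_h(n) = A·(6)^n.
Try constant particular solution c_p = K: K = 6K + 10 ⇒ K = -2.
General: c(n) = A·(6)^n - 2.
Apply c(0) = -8: A - 2 = -8 ⇒ A = -6.
So c(n) = - 6 \cdot 6^{n} - 2.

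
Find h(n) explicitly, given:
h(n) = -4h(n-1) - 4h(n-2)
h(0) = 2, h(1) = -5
Characteristic equation: x² + 4x + 4 = 0, which is (x - (-2))².
Repeated root r = -2.
General solution: h(n) = (A + Bn)·(-2)^n.
From h(0) = 2: A = 2.
From h(1) = -5: (A + B)·(-2) = -5 ⇒ B = \frac{1}{2}.
So h(n) = \left(\frac{n}{2} + 2\right) \cdot (-2)^n.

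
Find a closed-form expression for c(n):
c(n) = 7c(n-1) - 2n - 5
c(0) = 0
First-order linear with linear forcing.
Homogeneous solution: c_h(n) = A·(7)^n.
Try particular c_p(n) = pn + q. Substituting:
  pn + q = 7(p(n-1) + q) - 2n - 5.
Matching the n-coefficient: p = 7p - 2 ⇒ p = \frac{1}{3}.
Matching constants: q = -7p + 7q - 5 ⇒ q = \frac{11}{9}.
General: c(n) = A·(7)^n + \frac{n}{3} + \frac{11}{9}.
Apply c(0) = 0: A + \frac{11}{9} = 0 ⇒ A = - \frac{11}{9}.
So c(n) = - \frac{11 \cdot 7^{n}}{9} + \frac{n}{3} + \frac{11}{9}.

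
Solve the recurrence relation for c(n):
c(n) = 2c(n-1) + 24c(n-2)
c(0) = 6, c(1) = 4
Characteristic equation: x² - 2x - 24 = 0, which factors as (x - (-4))(x - (6)) = 0.
Roots r₁ = -4, r₂ = 6 (distinct).
General solution: c(n) = A·(-4)^n + B·(6)^n.
From c(0) = 6: A + B = 6.
From c(1) = 4: -4A + 6B = 4.
Solving: A = \frac{16}{5}, B = \frac{14}{5}.
So c(n) = \frac{16 \left(-4\right)^{n}}{5} + \frac{14 \cdot 6^{n}}{5}.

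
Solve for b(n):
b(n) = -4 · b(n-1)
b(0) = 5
Pure geometric recurrence with ratio -4.
By induction b(n) = b(0) · (-4)^n = 5 \left(-4\right)^{n}.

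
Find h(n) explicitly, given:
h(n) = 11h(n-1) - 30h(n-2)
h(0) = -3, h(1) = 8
Characteristic equation: x² - 11x + 30 = 0, which factors as (x - (6))(x - (5)) = 0.
Roots r₁ = 6, r₂ = 5 (distinct).
General solution: h(n) = A·(6)^n + B·(5)^n.
From h(0) = -3: A + B = -3.
From h(1) = 8: 6A + 5B = 8.
Solving: A = 23, B = -26.
So h(n) = - 26 \cdot 5^{n} + 23 \cdot 6^{n}.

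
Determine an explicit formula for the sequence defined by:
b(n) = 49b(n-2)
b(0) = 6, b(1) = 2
Characteristic equation: x² - 49 = 0, which factors as (x - (7))(x - (-7)) = 0.
Roots r₁ = 7, r₂ = -7 (distinct).
General solution: b(n) = A·(7)^n + B·(-7)^n.
From b(0) = 6: A + B = 6.
From b(1) = 2: 7A - 7B = 2.
Solving: A = \frac{22}{7}, B = \frac{20}{7}.
So b(n) = \frac{20 \left(-7\right)^{n}}{7} + \frac{22 \cdot 7^{n}}{7}.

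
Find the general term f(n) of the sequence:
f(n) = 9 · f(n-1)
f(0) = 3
Pure geometric recurrence with ratio 9.
By induction f(n) = f(0) · (9)^n = 3 \cdot 9^{n}.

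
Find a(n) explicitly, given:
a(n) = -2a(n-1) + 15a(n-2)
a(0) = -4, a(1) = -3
Characteristic equation: x² + 2x - 15 = 0, which factors as (x - (-5))(x - (3)) = 0.
Roots r₁ = -5, r₂ = 3 (distinct).
General solution: a(n) = A·(-5)^n + B·(3)^n.
From a(0) = -4: A + B = -4.
From a(1) = -3: -5A + 3B = -3.
Solving: A = - \frac{9}{8}, B = - \frac{23}{8}.
So a(n) = - \frac{9 \left(-5\right)^{n}}{8} - \frac{23 \cdot 3^{n}}{8}.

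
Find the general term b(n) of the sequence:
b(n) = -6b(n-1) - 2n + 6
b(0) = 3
First-order linear with linear forcing.
Homogeneous solution: b_h(n) = A·(-6)^n.
Try particular b_p(n) = pn + q. Substituting:
  pn + q = -6(p(n-1) + q) - 2n + 6.
Matching the n-coefficient: p = -6p - 2 ⇒ p = - \frac{2}{7}.
Matching constants: q = 6p - 6q + 6 ⇒ q = \frac{30}{49}.
General: b(n) = A·(-6)^n - \frac{2 n}{7} + \frac{30}{49}.
Apply b(0) = 3: A + \frac{30}{49} = 3 ⇒ A = \frac{117}{49}.
So b(n) = \frac{117 \left(-6\right)^{n}}{49} - \frac{2 n}{7} + \frac{30}{49}.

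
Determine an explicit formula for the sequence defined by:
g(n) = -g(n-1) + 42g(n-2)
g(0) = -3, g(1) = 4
Characteristic equation: x² + x - 42 = 0, which factors as (x - (6))(x - (-7)) = 0.
Roots r₁ = 6, r₂ = -7 (distinct).
General solution: g(n) = A·(6)^n + B·(-7)^n.
From g(0) = -3: A + B = -3.
From g(1) = 4: 6A - 7B = 4.
Solving: A = - \frac{17}{13}, B = - \frac{22}{13}.
So g(n) = - \frac{22 \left(-7\right)^{n}}{13} - \frac{17 \cdot 6^{n}}{13}.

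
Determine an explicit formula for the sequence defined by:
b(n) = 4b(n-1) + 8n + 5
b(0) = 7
First-order linear with linear forcing.
Homogeneous solution: b_h(n) = A·(4)^n.
Try particular b_p(n) = pn + q. Substituting:
  pn + q = 4(p(n-1) + q) + 8n + 5.
Matching the n-coefficient: p = 4p + 8 ⇒ p = - \frac{8}{3}.
Matching constants: q = -4p + 4q + 5 ⇒ q = - \frac{47}{9}.
General: b(n) = A·(4)^n - \frac{8 n}{3} - \frac{47}{9}.
Apply b(0) = 7: A - \frac{47}{9} = 7 ⇒ A = \frac{110}{9}.
So b(n) = \frac{110 \cdot 4^{n}}{9} - \frac{8 n}{3} - \frac{47}{9}.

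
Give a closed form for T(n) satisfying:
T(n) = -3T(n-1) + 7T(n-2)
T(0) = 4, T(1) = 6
Characteristic equation: x² + 3x - 7 = 0.
Discriminant Δ = (-3)² + 4·(7) = 37.
Roots r₁,₂ = (-3 ± √37)/2, so r₁ = - \frac{3}{2} + \frac{\sqrt{37}}{2}, r₂ = - \frac{\sqrt{37}}{2} - \frac{3}{2}.
General solution: T(n) = A·r₁^n + B·r₂^n.
From the initial conditions, A + B = 4 and r₁A + r₂B = 6.
Since r₁ - r₂ = √37: A = (6 - (4)r₂)/√37 = \frac{12 \sqrt{37}}{37} + 2, and B = 4 - A = 2 - \frac{12 \sqrt{37}}{37}.
So T(n) = \left(\frac{12 \sqrt{37}}{37} + 2\right)\left(- \frac{3}{2} + \frac{\sqrt{37}}{2}\right)^n + \left(2 - \frac{12 \sqrt{37}}{37}\right)\left(- \frac{\sqrt{37}}{2} - \frac{3}{2}\right)^n.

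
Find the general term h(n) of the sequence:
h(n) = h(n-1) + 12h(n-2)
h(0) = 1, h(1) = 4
Characteristic equation: x² - x - 12 = 0, which factors as (x - (4))(x - (-3)) = 0.
Roots r₁ = 4, r₂ = -3 (distinct).
General solution: h(n) = A·(4)^n + B·(-3)^n.
From h(0) = 1: A + B = 1.
From h(1) = 4: 4A - 3B = 4.
Solving: A = 1, B = 0.
So h(n) = 4^{n}.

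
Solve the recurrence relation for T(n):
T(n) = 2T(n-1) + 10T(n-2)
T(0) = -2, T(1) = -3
Characteristic equation: x² - 2x - 10 = 0.
Discriminant Δ = (2)² + 4·(10) = 44.
Roots r₁,₂ = (2 ± √44)/2, so r₁ = 1 + \sqrt{11}, r₂ = 1 - \sqrt{11}.
General solution: T(n) = A·r₁^n + B·r₂^n.
From the initial conditions, A + B = -2 and r₁A + r₂B = -3.
Since r₁ - r₂ = √44: A = (-3 - (-2)r₂)/√44 = -1 - \frac{\sqrt{11}}{22}, and B = -2 - A = -1 + \frac{\sqrt{11}}{22}.
So T(n) = \left(-1 - \frac{\sqrt{11}}{22}\right)\left(1 + \sqrt{11}\right)^n + \left(-1 + \frac{\sqrt{11}}{22}\right)\left(1 - \sqrt{11}\right)^n.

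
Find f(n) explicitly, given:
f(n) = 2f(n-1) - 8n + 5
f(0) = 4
First-order linear with linear forcing.
Homogeneous solution: f_h(n) = A·(2)^n.
Try particular f_p(n) = pn + q. Substituting:
  pn + q = 2(p(n-1) + q) - 8n + 5.
Matching the n-coefficient: p = 2p - 8 ⇒ p = 8.
Matching constants: q = -2p + 2q + 5 ⇒ q = 11.
General: f(n) = A·(2)^n + 8 n + 11.
Apply f(0) = 4: A + 11 = 4 ⇒ A = -7.
So f(n) = - 7 \cdot 2^{n} + 8 n + 11.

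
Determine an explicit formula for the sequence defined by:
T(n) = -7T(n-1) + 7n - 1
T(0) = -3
First-order linear with linear forcing.
Homogeneous solution: T_h(n) = A·(-7)^n.
Try particular T_p(n) = pn + q. Substituting:
  pn + q = -7(p(n-1) + q) + 7n - 1.
Matching the n-coefficient: p = -7p + 7 ⇒ p = \frac{7}{8}.
Matching constants: q = 7p - 7q - 1 ⇒ q = \frac{41}{64}.
General: T(n) = A·(-7)^n + \frac{7 n}{8} + \frac{41}{64}.
Apply T(0) = -3: A + \frac{41}{64} = -3 ⇒ A = - \frac{233}{64}.
So T(n) = - \frac{233 \left(-7\right)^{n}}{64} + \frac{7 n}{8} + \frac{41}{64}.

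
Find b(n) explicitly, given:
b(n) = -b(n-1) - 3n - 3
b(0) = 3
First-order linear with linear forcing.
Homogeneous solution: b_h(n) = A·(-1)^n.
Try particular b_p(n) = pn + q. Substituting:
  pn + q = -(p(n-1) + q) - 3n - 3.
Matching the n-coefficient: p = -p - 3 ⇒ p = - \frac{3}{2}.
Matching constants: q = p - q - 3 ⇒ q = - \frac{9}{4}.
General: b(n) = A·(-1)^n - \frac{3 n}{2} - \frac{9}{4}.
Apply b(0) = 3: A - \frac{9}{4} = 3 ⇒ A = \frac{21}{4}.
So b(n) = \frac{21 \left(-1\right)^{n}}{4} - \frac{3 n}{2} - \frac{9}{4}.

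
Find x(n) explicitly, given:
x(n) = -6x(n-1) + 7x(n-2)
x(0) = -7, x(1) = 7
Characteristic equation: x² + 6x - 7 = 0, which factors as (x - (-7))(x - (1)) = 0.
Roots r₁ = -7, r₂ = 1 (distinct).
General solution: x(n) = A·(-7)^n + B·(1)^n.
From x(0) = -7: A + B = -7.
From x(1) = 7: -7A + B = 7.
Solving: A = - \frac{7}{4}, B = - \frac{21}{4}.
So x(n) = - \frac{7 \left(-7\right)^{n}}{4} - \frac{21}{4}.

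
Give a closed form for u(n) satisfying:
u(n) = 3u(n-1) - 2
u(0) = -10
First-order linear non-homogeneous.
Homogeneous solution: u_h(n) = A·(3)^n.
Try constant particular solution u_p = K: K = 3K - 2 ⇒ K = 1.
General: u(n) = A·(3)^n + 1.
Apply u(0) = -10: A + 1 = -10 ⇒ A = -11.
So u(n) = 1 - 11 \cdot 3^{n}.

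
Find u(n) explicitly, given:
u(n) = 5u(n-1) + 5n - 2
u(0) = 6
First-order linear with linear forcing.
Homogeneous solution: u_h(n) = A·(5)^n.
Try particular u_p(n) = pn + q. Substituting:
  pn + q = 5(p(n-1) + q) + 5n - 2.
Matching the n-coefficient: p = 5p + 5 ⇒ p = - \frac{5}{4}.
Matching constants: q = -5p + 5q - 2 ⇒ q = - \frac{17}{16}.
General: u(n) = A·(5)^n - \frac{5 n}{4} - \frac{17}{16}.
Apply u(0) = 6: A - \frac{17}{16} = 6 ⇒ A = \frac{113}{16}.
So u(n) = \frac{113 \cdot 5^{n}}{16} - \frac{5 n}{4} - \frac{17}{16}.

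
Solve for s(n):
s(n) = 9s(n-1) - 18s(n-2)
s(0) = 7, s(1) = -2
Characteristic equation: x² - 9x + 18 = 0, which factors as (x - (3))(x - (6)) = 0.
Roots r₁ = 3, r₂ = 6 (distinct).
General solution: s(n) = A·(3)^n + B·(6)^n.
From s(0) = 7: A + B = 7.
From s(1) = -2: 3A + 6B = -2.
Solving: A = \frac{44}{3}, B = - \frac{23}{3}.
So s(n) = \frac{44 \cdot 3^{n}}{3} - \frac{23 \cdot 6^{n}}{3}.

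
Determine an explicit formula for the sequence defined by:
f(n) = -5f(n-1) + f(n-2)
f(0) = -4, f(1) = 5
Characteristic equation: x² + 5x - 1 = 0.
Discriminant Δ = (-5)² + 4·(1) = 29.
Roots r₁,₂ = (-5 ± √29)/2, so r₁ = - \frac{5}{2} + \frac{\sqrt{29}}{2}, r₂ = - \frac{\sqrt{29}}{2} - \frac{5}{2}.
General solution: f(n) = A·r₁^n + B·r₂^n.
From the initial conditions, A + B = -4 and r₁A + r₂B = 5.
Since r₁ - r₂ = √29: A = (5 - (-4)r₂)/√29 = -2 - \frac{5 \sqrt{29}}{29}, and B = -4 - A = -2 + \frac{5 \sqrt{29}}{29}.
So f(n) = \left(-2 - \frac{5 \sqrt{29}}{29}\right)\left(- \frac{5}{2} + \frac{\sqrt{29}}{2}\right)^n + \left(-2 + \frac{5 \sqrt{29}}{29}\right)\left(- \frac{\sqrt{29}}{2} - \frac{5}{2}\right)^n.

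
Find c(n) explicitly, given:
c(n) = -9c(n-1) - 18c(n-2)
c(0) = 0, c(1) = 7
Characteristic equation: x² + 9x + 18 = 0, which factors as (x - (-3))(x - (-6)) = 0.
Roots r₁ = -3, r₂ = -6 (distinct).
General solution: c(n) = A·(-3)^n + B·(-6)^n.
From c(0) = 0: A + B = 0.
From c(1) = 7: -3A - 6B = 7.
Solving: A = \frac{7}{3}, B = - \frac{7}{3}.
So c(n) = \frac{7 \left(-3\right)^{n}}{3} - \frac{7 \left(-6\right)^{n}}{3}.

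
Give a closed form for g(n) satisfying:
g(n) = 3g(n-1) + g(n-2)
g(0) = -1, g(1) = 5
Characteristic equation: x² - 3x - 1 = 0.
Discriminant Δ = (3)² + 4·(1) = 13.
Roots r₁,₂ = (3 ± √13)/2, so r₁ = \frac{3}{2} + \frac{\sqrt{13}}{2}, r₂ = \frac{3}{2} - \frac{\sqrt{13}}{2}.
General solution: g(n) = A·r₁^n + B·r₂^n.
From the initial conditions, A + B = -1 and r₁A + r₂B = 5.
Since r₁ - r₂ = √13: A = (5 - (-1)r₂)/√13 = - \frac{1}{2} + \frac{\sqrt{13}}{2}, and B = -1 - A = - \frac{\sqrt{13}}{2} - \frac{1}{2}.
So g(n) = \left(- \frac{1}{2} + \frac{\sqrt{13}}{2}\right)\left(\frac{3}{2} + \frac{\sqrt{13}}{2}\right)^n + \left(- \frac{\sqrt{13}}{2} - \frac{1}{2}\right)\left(\frac{3}{2} - \frac{\sqrt{13}}{2}\right)^n.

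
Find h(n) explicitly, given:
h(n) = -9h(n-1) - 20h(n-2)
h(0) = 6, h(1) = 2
Characteristic equation: x² + 9x + 20 = 0, which factors as (x - (-4))(x - (-5)) = 0.
Roots r₁ = -4, r₂ = -5 (distinct).
General solution: h(n) = A·(-4)^n + B·(-5)^n.
From h(0) = 6: A + B = 6.
From h(1) = 2: -4A - 5B = 2.
Solving: A = 32, B = -26.
So h(n) = 32 \left(-4\right)^{n} - 26 \left(-5\right)^{n}.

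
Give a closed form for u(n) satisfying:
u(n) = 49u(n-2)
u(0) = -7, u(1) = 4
Characteristic equation: x² - 49 = 0, which factors as (x - (7))(x - (-7)) = 0.
Roots r₁ = 7, r₂ = -7 (distinct).
General solution: u(n) = A·(7)^n + B·(-7)^n.
From u(0) = -7: A + B = -7.
From u(1) = 4: 7A - 7B = 4.
Solving: A = - \frac{45}{14}, B = - \frac{53}{14}.
So u(n) = - \frac{53 \left(-7\right)^{n}}{14} - \frac{45 \cdot 7^{n}}{14}.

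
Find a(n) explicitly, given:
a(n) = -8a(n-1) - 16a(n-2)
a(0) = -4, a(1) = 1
Characteristic equation: x² + 8x + 16 = 0, which is (x - (-4))².
Repeated root r = -4.
General solution: a(n) = (A + Bn)·(-4)^n.
From a(0) = -4: A = -4.
From a(1) = 1: (A + B)·(-4) = 1 ⇒ B = \frac{15}{4}.
So a(n) = \left(\frac{15 n}{4} - 4\right) \cdot (-4)^n.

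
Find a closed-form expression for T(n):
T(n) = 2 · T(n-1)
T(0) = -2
Pure geometric recurrence with ratio 2.
By induction T(n) = T(0) · (2)^n = - 2 \cdot 2^{n}.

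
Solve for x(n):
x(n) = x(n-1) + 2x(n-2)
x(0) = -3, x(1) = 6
Characteristic equation: x² - x - 2 = 0, which factors as (x - (2))(x - (-1)) = 0.
Roots r₁ = 2, r₂ = -1 (distinct).
General solution: x(n) = A·(2)^n + B·(-1)^n.
From x(0) = -3: A + B = -3.
From x(1) = 6: 2A - B = 6.
Solving: A = 1, B = -4.
So x(n) = - 4 \left(-1\right)^{n} + 2^{n}.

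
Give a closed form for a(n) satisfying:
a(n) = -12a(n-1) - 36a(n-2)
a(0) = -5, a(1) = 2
Characteristic equation: x² + 12x + 36 = 0, which is (x - (-6))².
Repeated root r = -6.
General solution: a(n) = (A + Bn)·(-6)^n.
From a(0) = -5: A = -5.
From a(1) = 2: (A + B)·(-6) = 2 ⇒ B = \frac{14}{3}.
So a(n) = \left(\frac{14 n}{3} - 5\right) \cdot (-6)^n.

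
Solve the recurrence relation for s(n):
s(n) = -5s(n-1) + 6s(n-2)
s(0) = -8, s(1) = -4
Characteristic equation: x² + 5x - 6 = 0, which factors as (x - (1))(x - (-6)) = 0.
Roots r₁ = 1, r₂ = -6 (distinct).
General solution: s(n) = A·(1)^n + B·(-6)^n.
From s(0) = -8: A + B = -8.
From s(1) = -4: A - 6B = -4.
Solving: A = - \frac{52}{7}, B = - \frac{4}{7}.
So s(n) = - \frac{4 \left(-6\right)^{n}}{7} - \frac{52}{7}.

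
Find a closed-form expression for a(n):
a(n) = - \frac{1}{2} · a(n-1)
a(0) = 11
Pure geometric recurrence with ratio - \frac{1}{2}.
By induction a(n) = a(0) · (- \frac{1}{2})^n = 11 \left(- \frac{1}{2}\right)^{n}.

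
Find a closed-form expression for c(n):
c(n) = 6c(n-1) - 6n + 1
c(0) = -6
First-order linear with linear forcing.
Homogeneous solution: c_h(n) = A·(6)^n.
Try particular c_p(n) = pn + q. Substituting:
  pn + q = 6(p(n-1) + q) - 6n + 1.
Matching the n-coefficient: p = 6p - 6 ⇒ p = \frac{6}{5}.
Matching constants: q = -6p + 6q + 1 ⇒ q = \frac{31}{25}.
General: c(n) = A·(6)^n + \frac{6 n}{5} + \frac{31}{25}.
Apply c(0) = -6: A + \frac{31}{25} = -6 ⇒ A = - \frac{181}{25}.
So c(n) = - \frac{181 \cdot 6^{n}}{25} + \frac{6 n}{5} + \frac{31}{25}.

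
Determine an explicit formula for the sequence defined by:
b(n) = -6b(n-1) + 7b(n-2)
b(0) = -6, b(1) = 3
Characteristic equation: x² + 6x - 7 = 0, which factors as (x - (1))(x - (-7)) = 0.
Roots r₁ = 1, r₂ = -7 (distinct).
General solution: b(n) = A·(1)^n + B·(-7)^n.
From b(0) = -6: A + B = -6.
From b(1) = 3: A - 7B = 3.
Solving: A = - \frac{39}{8}, B = - \frac{9}{8}.
So b(n) = - \frac{9 \left(-7\right)^{n}}{8} - \frac{39}{8}.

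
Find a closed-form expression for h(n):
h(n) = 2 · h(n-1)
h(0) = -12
Pure geometric recurrence with ratio 2.
By induction h(n) = h(0) · (2)^n = - 12 \cdot 2^{n}.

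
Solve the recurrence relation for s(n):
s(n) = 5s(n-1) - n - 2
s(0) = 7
First-order linear with linear forcing.
Homogeneous solution: s_h(n) = A·(5)^n.
Try particular s_p(n) = pn + q. Substituting:
  pn + q = 5(p(n-1) + q) - n - 2.
Matching the n-coefficient: p = 5p - 1 ⇒ p = \frac{1}{4}.
Matching constants: q = -5p + 5q - 2 ⇒ q = \frac{13}{16}.
General: s(n) = A·(5)^n + \frac{n}{4} + \frac{13}{16}.
Apply s(0) = 7: A + \frac{13}{16} = 7 ⇒ A = \frac{99}{16}.
So s(n) = \frac{99 \cdot 5^{n}}{16} + \frac{n}{4} + \frac{13}{16}.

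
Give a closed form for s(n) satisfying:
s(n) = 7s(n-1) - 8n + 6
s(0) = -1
First-order linear with linear forcing.
Homogeneous solution: s_h(n) = A·(7)^n.
Try particular s_p(n) = pn + q. Substituting:
  pn + q = 7(p(n-1) + q) - 8n + 6.
Matching the n-coefficient: p = 7p - 8 ⇒ p = \frac{4}{3}.
Matching constants: q = -7p + 7q + 6 ⇒ q = \frac{5}{9}.
General: s(n) = A·(7)^n + \frac{4 n}{3} + \frac{5}{9}.
Apply s(0) = -1: A + \frac{5}{9} = -1 ⇒ A = - \frac{14}{9}.
So s(n) = - \frac{14 \cdot 7^{n}}{9} + \frac{4 n}{3} + \frac{5}{9}.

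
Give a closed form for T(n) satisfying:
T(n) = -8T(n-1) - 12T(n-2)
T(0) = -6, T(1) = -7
Characteristic equation: x² + 8x + 12 = 0, which factors as (x - (-2))(x - (-6)) = 0.
Roots r₁ = -2, r₂ = -6 (distinct).
General solution: T(n) = A·(-2)^n + B·(-6)^n.
From T(0) = -6: A + B = -6.
From T(1) = -7: -2A - 6B = -7.
Solving: A = - \frac{43}{4}, B = \frac{19}{4}.
So T(n) = - \frac{43 \left(-2\right)^{n}}{4} + \frac{19 \left(-6\right)^{n}}{4}.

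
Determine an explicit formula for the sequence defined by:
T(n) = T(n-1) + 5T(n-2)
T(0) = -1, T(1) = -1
Characteristic equation: x² - x - 5 = 0.
Discriminant Δ = (1)² + 4·(5) = 21.
Roots r₁,₂ = (1 ± √21)/2, so r₁ = \frac{1}{2} + \frac{\sqrt{21}}{2}, r₂ = \frac{1}{2} - \frac{\sqrt{21}}{2}.
General solution: T(n) = A·r₁^n + B·r₂^n.
From the initial conditions, A + B = -1 and r₁A + r₂B = -1.
Since r₁ - r₂ = √21: A = (-1 - (-1)r₂)/√21 = - \frac{1}{2} - \frac{\sqrt{21}}{42}, and B = -1 - A = - \frac{1}{2} + \frac{\sqrt{21}}{42}.
So T(n) = \left(- \frac{1}{2} - \frac{\sqrt{21}}{42}\right)\left(\frac{1}{2} + \frac{\sqrt{21}}{2}\right)^n + \left(- \frac{1}{2} + \frac{\sqrt{21}}{42}\right)\left(\frac{1}{2} - \frac{\sqrt{21}}{2}\right)^n.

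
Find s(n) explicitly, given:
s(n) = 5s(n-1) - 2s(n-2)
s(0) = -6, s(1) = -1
Characteristic equation: x² - 5x + 2 = 0.
Discriminant Δ = (5)² + 4·(-2) = 17.
Roots r₁,₂ = (5 ± √17)/2, so r₁ = \frac{\sqrt{17}}{2} + \frac{5}{2}, r₂ = \frac{5}{2} - \frac{\sqrt{17}}{2}.
General solution: s(n) = A·r₁^n + B·r₂^n.
From the initial conditions, A + B = -6 and r₁A + r₂B = -1.
Since r₁ - r₂ = √17: A = (-1 - (-6)r₂)/√17 = -3 + \frac{14 \sqrt{17}}{17}, and B = -6 - A = - \frac{14 \sqrt{17}}{17} - 3.
So s(n) = \left(-3 + \frac{14 \sqrt{17}}{17}\right)\left(\frac{\sqrt{17}}{2} + \frac{5}{2}\right)^n + \left(- \frac{14 \sqrt{17}}{17} - 3\right)\left(\frac{5}{2} - \frac{\sqrt{17}}{2}\right)^n.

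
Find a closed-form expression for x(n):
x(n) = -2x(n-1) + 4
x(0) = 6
First-order linear non-homogeneous.
Homogeneous solution: x_h(n) = A·(-2)^n.
Try constant particular solution x_p = K: K = -2K + 4 ⇒ K = \frac{4}{3}.
General: x(n) = A·(-2)^n + \frac{4}{3}.
Apply x(0) = 6: A + \frac{4}{3} = 6 ⇒ A = \frac{14}{3}.
So x(n) = \frac{14 \left(-2\right)^{n}}{3} + \frac{4}{3}.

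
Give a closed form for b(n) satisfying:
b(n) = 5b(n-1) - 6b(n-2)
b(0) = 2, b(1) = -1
Characteristic equation: x² - 5x + 6 = 0, which factors as (x - (2))(x - (3)) = 0.
Roots r₁ = 2, r₂ = 3 (distinct).
General solution: b(n) = A·(2)^n + B·(3)^n.
From b(0) = 2: A + B = 2.
From b(1) = -1: 2A + 3B = -1.
Solving: A = 7, B = -5.
So b(n) = 7 \cdot 2^{n} - 5 \cdot 3^{n}.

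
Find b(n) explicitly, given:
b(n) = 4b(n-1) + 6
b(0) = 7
First-order linear non-homogeneous.
Homogeneous solution: b_h(n) = A·(4)^n.
Try constant particular solution b_p = K: K = 4K + 6 ⇒ K = -2.
General: b(n) = A·(4)^n - 2.
Apply b(0) = 7: A - 2 = 7 ⇒ A = 9.
So b(n) = 9 \cdot 4^{n} - 2.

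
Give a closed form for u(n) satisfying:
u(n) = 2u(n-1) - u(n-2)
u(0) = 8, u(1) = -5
Characteristic equation: x² - 2x + 1 = 0, which is (x - (1))².
Repeated root r = 1.
General solution: u(n) = (A + Bn)·(1)^n.
From u(0) = 8: A = 8.
From u(1) = -5: (A + B)·(1) = -5 ⇒ B = -13.
So u(n) = \left(8 - 13 n\right) \cdot (1)^n.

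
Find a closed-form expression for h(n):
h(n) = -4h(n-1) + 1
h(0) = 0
First-order linear non-homogeneous.
Homogeneous solution: h_h(n) = A·(-4)^n.
Try constant particular solution h_p = K: K = -4K + 1 ⇒ K = \frac{1}{5}.
General: h(n) = A·(-4)^n + \frac{1}{5}.
Apply h(0) = 0: A + \frac{1}{5} = 0 ⇒ A = - \frac{1}{5}.
So h(n) = \frac{1}{5} - \frac{\left(-4\right)^{n}}{5}.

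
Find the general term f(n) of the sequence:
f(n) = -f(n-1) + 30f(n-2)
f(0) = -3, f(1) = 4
Characteristic equation: x² + x - 30 = 0, which factors as (x - (5))(x - (-6)) = 0.
Roots r₁ = 5, r₂ = -6 (distinct).
General solution: f(n) = A·(5)^n + B·(-6)^n.
From f(0) = -3: A + B = -3.
From f(1) = 4: 5A - 6B = 4.
Solving: A = - \frac{14}{11}, B = - \frac{19}{11}.
So f(n) = - \frac{19 \left(-6\right)^{n}}{11} - \frac{14 \cdot 5^{n}}{11}.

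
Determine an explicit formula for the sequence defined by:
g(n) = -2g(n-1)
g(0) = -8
This is a homogeneous first-order recurrence with ratio -2.
By induction g(n) = g(0) · (-2)^n = - 8 \left(-2\right)^{n}.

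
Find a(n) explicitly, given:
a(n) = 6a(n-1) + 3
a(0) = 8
First-order linear non-homogeneous.
Homogeneous solution: a_h(n) = A·(6)^n.
Try constant particular solution a_p = K: K = 6K + 3 ⇒ K = - \frac{3}{5}.
General: a(n) = A·(6)^n - \frac{3}{5}.
Apply a(0) = 8: A - \frac{3}{5} = 8 ⇒ A = \frac{43}{5}.
So a(n) = \frac{43 \cdot 6^{n}}{5} - \frac{3}{5}.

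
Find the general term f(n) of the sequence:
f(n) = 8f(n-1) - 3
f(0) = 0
First-order linear non-homogeneous.
Homogeneous solution: f_h(n) = A·(8)^n.
Try constant particular solution f_p = K: K = 8K - 3 ⇒ K = \frac{3}{7}.
General: f(n) = A·(8)^n + \frac{3}{7}.
Apply f(0) = 0: A + \frac{3}{7} = 0 ⇒ A = - \frac{3}{7}.
So f(n) = \frac{3}{7} - \frac{3 \cdot 8^{n}}{7}.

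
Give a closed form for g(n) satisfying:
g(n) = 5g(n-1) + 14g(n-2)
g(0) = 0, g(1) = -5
Characteristic equation: x² - 5x - 14 = 0, which factors as (x - (-2))(x - (7)) = 0.
Roots r₁ = -2, r₂ = 7 (distinct).
General solution: g(n) = A·(-2)^n + B·(7)^n.
From g(0) = 0: A + B = 0.
From g(1) = -5: -2A + 7B = -5.
Solving: A = \frac{5}{9}, B = - \frac{5}{9}.
So g(n) = \frac{5 \left(-2\right)^{n}}{9} - \frac{5 \cdot 7^{n}}{9}.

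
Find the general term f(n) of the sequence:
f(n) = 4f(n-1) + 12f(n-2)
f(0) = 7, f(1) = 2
Characteristic equation: x² - 4x - 12 = 0, which factors as (x - (-2))(x - (6)) = 0.
Roots r₁ = -2, r₂ = 6 (distinct).
General solution: f(n) = A·(-2)^n + B·(6)^n.
From f(0) = 7: A + B = 7.
From f(1) = 2: -2A + 6B = 2.
Solving: A = 5, B = 2.
So f(n) = 5 \left(-2\right)^{n} + 2 \cdot 6^{n}.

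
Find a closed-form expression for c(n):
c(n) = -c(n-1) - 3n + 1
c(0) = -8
First-order linear with linear forcing.
Homogeneous solution: c_h(n) = A·(-1)^n.
Try particular c_p(n) = pn + q. Substituting:
  pn + q = -(p(n-1) + q) - 3n + 1.
Matching the n-coefficient: p = -p - 3 ⇒ p = - \frac{3}{2}.
Matching constants: q = p - q + 1 ⇒ q = - \frac{1}{4}.
General: c(n) = A·(-1)^n - \frac{3 n}{2} - \frac{1}{4}.
Apply c(0) = -8: A - \frac{1}{4} = -8 ⇒ A = - \frac{31}{4}.
So c(n) = - \frac{31 \left(-1\right)^{n}}{4} - \frac{3 n}{2} - \frac{1}{4}.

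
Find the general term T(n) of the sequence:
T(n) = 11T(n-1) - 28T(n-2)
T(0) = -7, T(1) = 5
Characteristic equation: x² - 11x + 28 = 0, which factors as (x - (4))(x - (7)) = 0.
Roots r₁ = 4, r₂ = 7 (distinct).
General solution: T(n) = A·(4)^n + B·(7)^n.
From T(0) = -7: A + B = -7.
From T(1) = 5: 4A + 7B = 5.
Solving: A = -18, B = 11.
So T(n) = - 18 \cdot 4^{n} + 11 \cdot 7^{n}.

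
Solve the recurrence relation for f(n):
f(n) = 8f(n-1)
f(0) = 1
This is a homogeneous first-order recurrence with ratio 8.
By induction f(n) = f(0) · (8)^n = 8^{n}.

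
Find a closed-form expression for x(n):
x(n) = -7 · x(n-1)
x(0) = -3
Pure geometric recurrence with ratio -7.
By induction x(n) = x(0) · (-7)^n = - 3 \left(-7\right)^{n}.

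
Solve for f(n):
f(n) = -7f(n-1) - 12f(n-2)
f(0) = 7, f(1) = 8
Characteristic equation: x² + 7x + 12 = 0, which factors as (x - (-4))(x - (-3)) = 0.
Roots r₁ = -4, r₂ = -3 (distinct).
General solution: f(n) = A·(-4)^n + B·(-3)^n.
From f(0) = 7: A + B = 7.
From f(1) = 8: -4A - 3B = 8.
Solving: A = -29, B = 36.
So f(n) = 36 \left(-3\right)^{n} - 29 \left(-4\right)^{n}.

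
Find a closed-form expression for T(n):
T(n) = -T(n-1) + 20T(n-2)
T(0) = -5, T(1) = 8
Characteristic equation: x² + x - 20 = 0, which factors as (x - (-5))(x - (4)) = 0.
Roots r₁ = -5, r₂ = 4 (distinct).
General solution: T(n) = A·(-5)^n + B·(4)^n.
From T(0) = -5: A + B = -5.
From T(1) = 8: -5A + 4B = 8.
Solving: A = - \frac{28}{9}, B = - \frac{17}{9}.
So T(n) = - \frac{28 \left(-5\right)^{n}}{9} - \frac{17 \cdot 4^{n}}{9}.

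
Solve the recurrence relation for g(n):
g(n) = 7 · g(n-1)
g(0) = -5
Pure geometric recurrence with ratio 7.
By induction g(n) = g(0) · (7)^n = - 5 \cdot 7^{n}.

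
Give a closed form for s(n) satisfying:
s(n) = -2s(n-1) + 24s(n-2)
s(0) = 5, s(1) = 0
Characteristic equation: x² + 2x - 24 = 0, which factors as (x - (-6))(x - (4)) = 0.
Roots r₁ = -6, r₂ = 4 (distinct).
General solution: s(n) = A·(-6)^n + B·(4)^n.
From s(0) = 5: A + B = 5.
From s(1) = 0: -6A + 4B = 0.
Solving: A = 2, B = 3.
So s(n) = 2 \left(-6\right)^{n} + 3 \cdot 4^{n}.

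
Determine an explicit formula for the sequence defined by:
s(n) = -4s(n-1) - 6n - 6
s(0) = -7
First-order linear with linear forcing.
Homogeneous solution: s_h(n) = A·(-4)^n.
Try particular s_p(n) = pn + q. Substituting:
  pn + q = -4(p(n-1) + q) - 6n - 6.
Matching the n-coefficient: p = -4p - 6 ⇒ p = - \frac{6}{5}.
Matching constants: q = 4p - 4q - 6 ⇒ q = - \frac{54}{25}.
General: s(n) = A·(-4)^n - \frac{6 n}{5} - \frac{54}{25}.
Apply s(0) = -7: A - \frac{54}{25} = -7 ⇒ A = - \frac{121}{25}.
So s(n) = - \frac{121 \left(-4\right)^{n}}{25} - \frac{6 n}{5} - \frac{54}{25}.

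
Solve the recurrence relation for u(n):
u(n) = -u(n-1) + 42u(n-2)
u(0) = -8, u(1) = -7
Characteristic equation: x² + x - 42 = 0, which factors as (x - (-7))(x - (6)) = 0.
Roots r₁ = -7, r₂ = 6 (distinct).
General solution: u(n) = A·(-7)^n + B·(6)^n.
From u(0) = -8: A + B = -8.
From u(1) = -7: -7A + 6B = -7.
Solving: A = - \frac{41}{13}, B = - \frac{63}{13}.
So u(n) = - \frac{41 \left(-7\right)^{n}}{13} - \frac{63 \cdot 6^{n}}{13}.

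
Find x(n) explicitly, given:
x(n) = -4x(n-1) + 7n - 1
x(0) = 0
First-order linear with linear forcing.
Homogeneous solution: x_h(n) = A·(-4)^n.
Try particular x_p(n) = pn + q. Substituting:
  pn + q = -4(p(n-1) + q) + 7n - 1.
Matching the n-coefficient: p = -4p + 7 ⇒ p = \frac{7}{5}.
Matching constants: q = 4p - 4q - 1 ⇒ q = \frac{23}{25}.
General: x(n) = A·(-4)^n + \frac{7 n}{5} + \frac{23}{25}.
Apply x(0) = 0: A + \frac{23}{25} = 0 ⇒ A = - \frac{23}{25}.
So x(n) = - \frac{23 \left(-4\right)^{n}}{25} + \frac{7 n}{5} + \frac{23}{25}.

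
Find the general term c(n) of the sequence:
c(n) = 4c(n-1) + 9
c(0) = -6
First-order linear non-homogeneous.
Homogeneous solution: c_h(n) = A·(4)^n.
Try constant particular solution c_p = K: K = 4K + 9 ⇒ K = -3.
General: c(n) = A·(4)^n - 3.
Apply c(0) = -6: A - 3 = -6 ⇒ A = -3.
So c(n) = - 3 \cdot 4^{n} - 3.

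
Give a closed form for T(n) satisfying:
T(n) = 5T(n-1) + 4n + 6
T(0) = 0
First-order linear with linear forcing.
Homogeneous solution: T_h(n) = A·(5)^n.
Try particular T_p(n) = pn + q. Substituting:
  pn + q = 5(p(n-1) + q) + 4n + 6.
Matching the n-coefficient: p = 5p + 4 ⇒ p = -1.
Matching constants: q = -5p + 5q + 6 ⇒ q = - \frac{11}{4}.
General: T(n) = A·(5)^n - n - \frac{11}{4}.
Apply T(0) = 0: A - \frac{11}{4} = 0 ⇒ A = \frac{11}{4}.
So T(n) = \frac{11 \cdot 5^{n}}{4} - n - \frac{11}{4}.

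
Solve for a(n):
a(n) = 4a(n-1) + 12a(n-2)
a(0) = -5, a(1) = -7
Characteristic equation: x² - 4x - 12 = 0, which factors as (x - (6))(x - (-2)) = 0.
Roots r₁ = 6, r₂ = -2 (distinct).
General solution: a(n) = A·(6)^n + B·(-2)^n.
From a(0) = -5: A + B = -5.
From a(1) = -7: 6A - 2B = -7.
Solving: A = - \frac{17}{8}, B = - \frac{23}{8}.
So a(n) = - \frac{23 \left(-2\right)^{n}}{8} - \frac{17 \cdot 6^{n}}{8}.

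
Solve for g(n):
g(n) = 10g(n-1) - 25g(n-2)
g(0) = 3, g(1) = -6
Characteristic equation: x² - 10x + 25 = 0, which is (x - (5))².
Repeated root r = 5.
General solution: g(n) = (A + Bn)·(5)^n.
From g(0) = 3: A = 3.
From g(1) = -6: (A + B)·(5) = -6 ⇒ B = - \frac{21}{5}.
So g(n) = \left(3 - \frac{21 n}{5}\right) \cdot (5)^n.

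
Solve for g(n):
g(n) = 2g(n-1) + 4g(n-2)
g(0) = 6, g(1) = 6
Characteristic equation: x² - 2x - 4 = 0.
Discriminant Δ = (2)² + 4·(4) = 20.
Roots r₁,₂ = (2 ± √20)/2, so r₁ = 1 + \sqrt{5}, r₂ = 1 - \sqrt{5}.
General solution: g(n) = A·r₁^n + B·r₂^n.
From the initial conditions, A + B = 6 and r₁A + r₂B = 6.
Since r₁ - r₂ = √20: A = (6 - (6)r₂)/√20 = 3, and B = 6 - A = 3.
So g(n) = \left(3\right)\left(1 + \sqrt{5}\right)^n + \left(3\right)\left(1 - \sqrt{5}\right)^n.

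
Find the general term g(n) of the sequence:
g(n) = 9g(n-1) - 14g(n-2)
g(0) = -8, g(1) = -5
Characteristic equation: x² - 9x + 14 = 0, which factors as (x - (2))(x - (7)) = 0.
Roots r₁ = 2, r₂ = 7 (distinct).
General solution: g(n) = A·(2)^n + B·(7)^n.
From g(0) = -8: A + B = -8.
From g(1) = -5: 2A + 7B = -5.
Solving: A = - \frac{51}{5}, B = \frac{11}{5}.
So g(n) = - \frac{51 \cdot 2^{n}}{5} + \frac{11 \cdot 7^{n}}{5}.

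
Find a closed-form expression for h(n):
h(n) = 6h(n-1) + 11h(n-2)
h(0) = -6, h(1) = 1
Characteristic equation: x² - 6x - 11 = 0.
Discriminant Δ = (6)² + 4·(11) = 80.
Roots r₁,₂ = (6 ± √80)/2, so r₁ = 3 + 2 \sqrt{5}, r₂ = 3 - 2 \sqrt{5}.
General solution: h(n) = A·r₁^n + B·r₂^n.
From the initial conditions, A + B = -6 and r₁A + r₂B = 1.
Since r₁ - r₂ = √80: A = (1 - (-6)r₂)/√80 = -3 + \frac{19 \sqrt{5}}{20}, and B = -6 - A = -3 - \frac{19 \sqrt{5}}{20}.
So h(n) = \left(-3 + \frac{19 \sqrt{5}}{20}\right)\left(3 + 2 \sqrt{5}\right)^n + \left(-3 - \frac{19 \sqrt{5}}{20}\right)\left(3 - 2 \sqrt{5}\right)^n.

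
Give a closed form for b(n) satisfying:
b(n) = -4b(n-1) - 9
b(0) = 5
First-order linear non-homogeneous.
Homogeneous solution: b_h(n) = A·(-4)^n.
Try constant particular solution b_p = K: K = -4K - 9 ⇒ K = - \frac{9}{5}.
General: b(n) = A·(-4)^n - \frac{9}{5}.
Apply b(0) = 5: A - \frac{9}{5} = 5 ⇒ A = \frac{34}{5}.
So b(n) = \frac{34 \left(-4\right)^{n}}{5} - \frac{9}{5}.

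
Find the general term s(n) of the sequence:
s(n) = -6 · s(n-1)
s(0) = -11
Pure geometric recurrence with ratio -6.
By induction s(n) = s(0) · (-6)^n = - 11 \left(-6\right)^{n}.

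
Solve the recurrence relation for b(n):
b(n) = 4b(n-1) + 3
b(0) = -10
First-order linear non-homogeneous.
Homogeneous solution: b_h(n) = A·(4)^n.
Try constant particular solution b_p = K: K = 4K + 3 ⇒ K = -1.
General: b(n) = A·(4)^n - 1.
Apply b(0) = -10: A - 1 = -10 ⇒ A = -9.
So b(n) = - 9 \cdot 4^{n} - 1.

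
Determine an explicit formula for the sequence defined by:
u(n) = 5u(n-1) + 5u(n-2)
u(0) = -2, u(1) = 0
Characteristic equation: x² - 5x - 5 = 0.
Discriminant Δ = (5)² + 4·(5) = 45.
Roots r₁,₂ = (5 ± √45)/2, so r₁ = \frac{5}{2} + \frac{3 \sqrt{5}}{2}, r₂ = \frac{5}{2} - \frac{3 \sqrt{5}}{2}.
General solution: u(n) = A·r₁^n + B·r₂^n.
From the initial conditions, A + B = -2 and r₁A + r₂B = 0.
Since r₁ - r₂ = √45: A = (0 - (-2)r₂)/√45 = -1 + \frac{\sqrt{5}}{3}, and B = -2 - A = -1 - \frac{\sqrt{5}}{3}.
So u(n) = \left(-1 + \frac{\sqrt{5}}{3}\right)\left(\frac{5}{2} + \frac{3 \sqrt{5}}{2}\right)^n + \left(-1 - \frac{\sqrt{5}}{3}\right)\left(\frac{5}{2} - \frac{3 \sqrt{5}}{2}\right)^n.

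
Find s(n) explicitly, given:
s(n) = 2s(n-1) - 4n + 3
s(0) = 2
First-order linear with linear forcing.
Homogeneous solution: s_h(n) = A·(2)^n.
Try particular s_p(n) = pn + q. Substituting:
  pn + q = 2(p(n-1) + q) - 4n + 3.
Matching the n-coefficient: p = 2p - 4 ⇒ p = 4.
Matching constants: q = -2p + 2q + 3 ⇒ q = 5.
General: s(n) = A·(2)^n + 4 n + 5.
Apply s(0) = 2: A + 5 = 2 ⇒ A = -3.
So s(n) = - 3 \cdot 2^{n} + 4 n + 5.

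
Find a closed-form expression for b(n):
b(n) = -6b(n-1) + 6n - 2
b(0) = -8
First-order linear with linear forcing.
Homogeneous solution: b_h(n) = A·(-6)^n.
Try particular b_p(n) = pn + q. Substituting:
  pn + q = -6(p(n-1) + q) + 6n - 2.
Matching the n-coefficient: p = -6p + 6 ⇒ p = \frac{6}{7}.
Matching constants: q = 6p - 6q - 2 ⇒ q = \frac{22}{49}.
General: b(n) = A·(-6)^n + \frac{6 n}{7} + \frac{22}{49}.
Apply b(0) = -8: A + \frac{22}{49} = -8 ⇒ A = - \frac{414}{49}.
So b(n) = - \frac{414 \left(-6\right)^{n}}{49} + \frac{6 n}{7} + \frac{22}{49}.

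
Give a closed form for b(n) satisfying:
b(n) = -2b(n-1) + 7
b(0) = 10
First-order linear non-homogeneous.
Homogeneous solution: b_h(n) = A·(-2)^n.
Try constant particular solution b_p = K: K = -2K + 7 ⇒ K = \frac{7}{3}.
General: b(n) = A·(-2)^n + \frac{7}{3}.
Apply b(0) = 10: A + \frac{7}{3} = 10 ⇒ A = \frac{23}{3}.
So b(n) = \frac{23 \left(-2\right)^{n}}{3} + \frac{7}{3}.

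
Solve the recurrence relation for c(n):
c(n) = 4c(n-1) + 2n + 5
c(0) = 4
First-order linear with linear forcing.
Homogeneous solution: c_h(n) = A·(4)^n.
Try particular c_p(n) = pn + q. Substituting:
  pn + q = 4(p(n-1) + q) + 2n + 5.
Matching the n-coefficient: p = 4p + 2 ⇒ p = - \frac{2}{3}.
Matching constants: q = -4p + 4q + 5 ⇒ q = - \frac{23}{9}.
General: c(n) = A·(4)^n - \frac{2 n}{3} - \frac{23}{9}.
Apply c(0) = 4: A - \frac{23}{9} = 4 ⇒ A = \frac{59}{9}.
So c(n) = \frac{59 \cdot 4^{n}}{9} - \frac{2 n}{3} - \frac{23}{9}.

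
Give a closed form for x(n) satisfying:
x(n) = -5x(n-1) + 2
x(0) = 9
First-order linear non-homogeneous.
Homogeneous solution: x_h(n) = A·(-5)^n.
Try constant particular solution x_p = K: K = -5K + 2 ⇒ K = \frac{1}{3}.
General: x(n) = A·(-5)^n + \frac{1}{3}.
Apply x(0) = 9: A + \frac{1}{3} = 9 ⇒ A = \frac{26}{3}.
So x(n) = \frac{26 \left(-5\right)^{n}}{3} + \frac{1}{3}.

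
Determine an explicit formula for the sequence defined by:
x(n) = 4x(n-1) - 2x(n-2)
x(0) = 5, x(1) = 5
Characteristic equation: x² - 4x + 2 = 0.
Discriminant Δ = (4)² + 4·(-2) = 8.
Roots r₁,₂ = (4 ± √8)/2, so r₁ = \sqrt{2} + 2, r₂ = 2 - \sqrt{2}.
General solution: x(n) = A·r₁^n + B·r₂^n.
From the initial conditions, A + B = 5 and r₁A + r₂B = 5.
Since r₁ - r₂ = √8: A = (5 - (5)r₂)/√8 = \frac{5}{2} - \frac{5 \sqrt{2}}{4}, and B = 5 - A = \frac{5 \sqrt{2}}{4} + \frac{5}{2}.
So x(n) = \left(\frac{5}{2} - \frac{5 \sqrt{2}}{4}\right)\left(\sqrt{2} + 2\right)^n + \left(\frac{5 \sqrt{2}}{4} + \frac{5}{2}\right)\left(2 - \sqrt{2}\right)^n.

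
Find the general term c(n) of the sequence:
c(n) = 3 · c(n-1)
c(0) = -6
Pure geometric recurrence with ratio 3.
By induction c(n) = c(0) · (3)^n = - 6 \cdot 3^{n}.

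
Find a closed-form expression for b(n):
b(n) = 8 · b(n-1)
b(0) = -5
Pure geometric recurrence with ratio 8.
By induction b(n) = b(0) · (8)^n = - 5 \cdot 8^{n}.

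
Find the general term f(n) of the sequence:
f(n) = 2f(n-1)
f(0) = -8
This is a homogeneous first-order recurrence with ratio 2.
By induction f(n) = f(0) · (2)^n = - 8 \cdot 2^{n}.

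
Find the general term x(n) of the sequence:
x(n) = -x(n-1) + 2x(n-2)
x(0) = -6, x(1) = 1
Characteristic equation: x² + x - 2 = 0, which factors as (x - (-2))(x - (1)) = 0.
Roots r₁ = -2, r₂ = 1 (distinct).
General solution: x(n) = A·(-2)^n + B·(1)^n.
From x(0) = -6: A + B = -6.
From x(1) = 1: -2A + B = 1.
Solving: A = - \frac{7}{3}, B = - \frac{11}{3}.
So x(n) = - \frac{7 \left(-2\right)^{n}}{3} - \frac{11}{3}.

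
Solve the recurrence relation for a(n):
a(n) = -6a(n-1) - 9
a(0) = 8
First-order linear non-homogeneous.
Homogeneous solution: a_h(n) = A·(-6)^n.
Try constant particular solution a_p = K: K = -6K - 9 ⇒ K = - \frac{9}{7}.
General: a(n) = A·(-6)^n - \frac{9}{7}.
Apply a(0) = 8: A - \frac{9}{7} = 8 ⇒ A = \frac{65}{7}.
So a(n) = \frac{65 \left(-6\right)^{n}}{7} - \frac{9}{7}.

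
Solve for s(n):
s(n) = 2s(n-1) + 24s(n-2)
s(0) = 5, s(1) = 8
Characteristic equation: x² - 2x - 24 = 0, which factors as (x - (-4))(x - (6)) = 0.
Roots r₁ = -4, r₂ = 6 (distinct).
General solution: s(n) = A·(-4)^n + B·(6)^n.
From s(0) = 5: A + B = 5.
From s(1) = 8: -4A + 6B = 8.
Solving: A = \frac{11}{5}, B = \frac{14}{5}.
So s(n) = \frac{11 \left(-4\right)^{n}}{5} + \frac{14 \cdot 6^{n}}{5}.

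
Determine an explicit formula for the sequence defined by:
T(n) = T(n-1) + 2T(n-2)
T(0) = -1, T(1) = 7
Characteristic equation: x² - x - 2 = 0, which factors as (x - (2))(x - (-1)) = 0.
Roots r₁ = 2, r₂ = -1 (distinct).
General solution: T(n) = A·(2)^n + B·(-1)^n.
From T(0) = -1: A + B = -1.
From T(1) = 7: 2A - B = 7.
Solving: A = 2, B = -3.
So T(n) = - 3 \left(-1\right)^{n} + 2 \cdot 2^{n}.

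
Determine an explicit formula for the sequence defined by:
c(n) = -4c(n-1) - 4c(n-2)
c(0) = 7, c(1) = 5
Characteristic equation: x² + 4x + 4 = 0, which is (x - (-2))².
Repeated root r = -2.
General solution: c(n) = (A + Bn)·(-2)^n.
From c(0) = 7: A = 7.
From c(1) = 5: (A + B)·(-2) = 5 ⇒ B = - \frac{19}{2}.
So c(n) = \left(7 - \frac{19 n}{2}\right) \cdot (-2)^n.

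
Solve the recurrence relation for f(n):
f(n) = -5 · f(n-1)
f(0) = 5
Pure geometric recurrence with ratio -5.
By induction f(n) = f(0) · (-5)^n = 5 \left(-5\right)^{n}.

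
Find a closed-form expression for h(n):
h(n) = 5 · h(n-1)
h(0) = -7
Pure geometric recurrence with ratio 5.
By induction h(n) = h(0) · (5)^n = - 7 \cdot 5^{n}.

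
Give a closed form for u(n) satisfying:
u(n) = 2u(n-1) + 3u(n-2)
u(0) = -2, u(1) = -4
Characteristic equation: x² - 2x - 3 = 0, which factors as (x - (3))(x - (-1)) = 0.
Roots r₁ = 3, r₂ = -1 (distinct).
General solution: u(n) = A·(3)^n + B·(-1)^n.
From u(0) = -2: A + B = -2.
From u(1) = -4: 3A - B = -4.
Solving: A = - \frac{3}{2}, B = - \frac{1}{2}.
So u(n) = - \frac{\left(-1\right)^{n}}{2} - \frac{3 \cdot 3^{n}}{2}.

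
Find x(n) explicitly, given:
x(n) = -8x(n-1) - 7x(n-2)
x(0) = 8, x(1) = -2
Characteristic equation: x² + 8x + 7 = 0, which factors as (x - (-1))(x - (-7)) = 0.
Roots r₁ = -1, r₂ = -7 (distinct).
General solution: x(n) = A·(-1)^n + B·(-7)^n.
From x(0) = 8: A + B = 8.
From x(1) = -2: -A - 7B = -2.
Solving: A = 9, B = -1.
So x(n) = 9 \left(-1\right)^{n} - \left(-7\right)^{n}.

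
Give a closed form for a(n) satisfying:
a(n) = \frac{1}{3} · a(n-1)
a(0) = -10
Pure geometric recurrence with ratio \frac{1}{3}.
By induction a(n) = a(0) · (\frac{1}{3})^n = - 10 \cdot 3^{- n}.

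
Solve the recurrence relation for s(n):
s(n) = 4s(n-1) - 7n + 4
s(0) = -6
First-order linear with linear forcing.
Homogeneous solution: s_h(n) = A·(4)^n.
Try particular s_p(n) = pn + q. Substituting:
  pn + q = 4(p(n-1) + q) - 7n + 4.
Matching the n-coefficient: p = 4p - 7 ⇒ p = \frac{7}{3}.
Matching constants: q = -4p + 4q + 4 ⇒ q = \frac{16}{9}.
General: s(n) = A·(4)^n + \frac{7 n}{3} + \frac{16}{9}.
Apply s(0) = -6: A + \frac{16}{9} = -6 ⇒ A = - \frac{70}{9}.
So s(n) = - \frac{70 \cdot 4^{n}}{9} + \frac{7 n}{3} + \frac{16}{9}.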